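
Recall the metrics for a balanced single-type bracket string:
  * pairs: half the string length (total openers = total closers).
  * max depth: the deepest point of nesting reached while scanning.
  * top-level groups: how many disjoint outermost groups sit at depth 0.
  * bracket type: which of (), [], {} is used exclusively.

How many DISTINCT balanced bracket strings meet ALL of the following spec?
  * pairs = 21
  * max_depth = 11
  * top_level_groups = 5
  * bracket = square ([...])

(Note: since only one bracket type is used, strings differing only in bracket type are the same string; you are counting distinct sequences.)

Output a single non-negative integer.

Spec: pairs=21 depth=11 groups=5
Count(depth <= 11) = 1738637940
Count(depth <= 10) = 1733705985
Count(depth == 11) = 1738637940 - 1733705985 = 4931955

Answer: 4931955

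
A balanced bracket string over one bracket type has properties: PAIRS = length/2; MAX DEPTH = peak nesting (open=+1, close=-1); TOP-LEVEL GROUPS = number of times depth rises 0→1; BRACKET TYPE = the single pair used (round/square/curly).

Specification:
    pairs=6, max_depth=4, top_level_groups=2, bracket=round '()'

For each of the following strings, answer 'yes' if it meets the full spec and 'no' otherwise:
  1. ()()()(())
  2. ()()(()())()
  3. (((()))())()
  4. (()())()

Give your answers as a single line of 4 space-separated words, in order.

String 1 '()()()(())': depth seq [1 0 1 0 1 0 1 2 1 0]
  -> pairs=5 depth=2 groups=4 -> no
String 2 '()()(()())()': depth seq [1 0 1 0 1 2 1 2 1 0 1 0]
  -> pairs=6 depth=2 groups=4 -> no
String 3 '(((()))())()': depth seq [1 2 3 4 3 2 1 2 1 0 1 0]
  -> pairs=6 depth=4 groups=2 -> yes
String 4 '(()())()': depth seq [1 2 1 2 1 0 1 0]
  -> pairs=4 depth=2 groups=2 -> no

Answer: no no yes no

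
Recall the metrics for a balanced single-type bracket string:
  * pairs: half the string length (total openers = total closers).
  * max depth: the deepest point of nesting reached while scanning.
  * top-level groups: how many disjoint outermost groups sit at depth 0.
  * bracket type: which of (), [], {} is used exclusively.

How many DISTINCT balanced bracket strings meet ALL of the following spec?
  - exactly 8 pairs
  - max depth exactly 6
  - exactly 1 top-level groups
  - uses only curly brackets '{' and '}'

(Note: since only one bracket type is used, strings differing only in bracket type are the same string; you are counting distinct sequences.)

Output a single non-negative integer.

Answer: 52

Derivation:
Spec: pairs=8 depth=6 groups=1
Count(depth <= 6) = 417
Count(depth <= 5) = 365
Count(depth == 6) = 417 - 365 = 52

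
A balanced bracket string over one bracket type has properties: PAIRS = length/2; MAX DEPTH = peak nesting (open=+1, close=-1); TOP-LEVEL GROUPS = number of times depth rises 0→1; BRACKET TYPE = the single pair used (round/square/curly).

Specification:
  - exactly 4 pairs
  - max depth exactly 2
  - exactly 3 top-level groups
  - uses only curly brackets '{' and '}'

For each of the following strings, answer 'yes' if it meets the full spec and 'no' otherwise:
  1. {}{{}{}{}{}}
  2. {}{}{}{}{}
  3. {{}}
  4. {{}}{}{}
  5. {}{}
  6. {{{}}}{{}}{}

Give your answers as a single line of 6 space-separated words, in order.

String 1 '{}{{}{}{}{}}': depth seq [1 0 1 2 1 2 1 2 1 2 1 0]
  -> pairs=6 depth=2 groups=2 -> no
String 2 '{}{}{}{}{}': depth seq [1 0 1 0 1 0 1 0 1 0]
  -> pairs=5 depth=1 groups=5 -> no
String 3 '{{}}': depth seq [1 2 1 0]
  -> pairs=2 depth=2 groups=1 -> no
String 4 '{{}}{}{}': depth seq [1 2 1 0 1 0 1 0]
  -> pairs=4 depth=2 groups=3 -> yes
String 5 '{}{}': depth seq [1 0 1 0]
  -> pairs=2 depth=1 groups=2 -> no
String 6 '{{{}}}{{}}{}': depth seq [1 2 3 2 1 0 1 2 1 0 1 0]
  -> pairs=6 depth=3 groups=3 -> no

Answer: no no no yes no no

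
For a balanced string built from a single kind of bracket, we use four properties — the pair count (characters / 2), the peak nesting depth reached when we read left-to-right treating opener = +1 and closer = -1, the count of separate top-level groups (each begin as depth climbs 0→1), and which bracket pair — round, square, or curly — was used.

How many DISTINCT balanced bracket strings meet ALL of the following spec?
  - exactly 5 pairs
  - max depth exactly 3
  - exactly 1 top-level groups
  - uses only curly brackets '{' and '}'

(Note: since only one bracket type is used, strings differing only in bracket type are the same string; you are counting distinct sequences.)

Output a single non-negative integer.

Spec: pairs=5 depth=3 groups=1
Count(depth <= 3) = 8
Count(depth <= 2) = 1
Count(depth == 3) = 8 - 1 = 7

Answer: 7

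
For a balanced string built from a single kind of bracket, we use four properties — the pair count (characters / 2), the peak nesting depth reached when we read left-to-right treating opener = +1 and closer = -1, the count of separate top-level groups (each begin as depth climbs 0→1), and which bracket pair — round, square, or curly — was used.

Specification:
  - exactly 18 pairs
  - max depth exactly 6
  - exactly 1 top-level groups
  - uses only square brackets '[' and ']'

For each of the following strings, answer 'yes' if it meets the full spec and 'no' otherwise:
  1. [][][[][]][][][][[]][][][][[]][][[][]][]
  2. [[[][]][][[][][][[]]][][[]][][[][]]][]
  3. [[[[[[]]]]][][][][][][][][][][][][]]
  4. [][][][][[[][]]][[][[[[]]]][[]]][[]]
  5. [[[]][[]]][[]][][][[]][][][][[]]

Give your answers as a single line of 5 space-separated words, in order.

String 1 '[][][[][]][][][][[]][][][][[]][][[][]][]': depth seq [1 0 1 0 1 2 1 2 1 0 1 0 1 0 1 0 1 2 1 0 1 0 1 0 1 0 1 2 1 0 1 0 1 2 1 2 1 0 1 0]
  -> pairs=20 depth=2 groups=14 -> no
String 2 '[[[][]][][[][][][[]]][][[]][][[][]]][]': depth seq [1 2 3 2 3 2 1 2 1 2 3 2 3 2 3 2 3 4 3 2 1 2 1 2 3 2 1 2 1 2 3 2 3 2 1 0 1 0]
  -> pairs=19 depth=4 groups=2 -> no
String 3 '[[[[[[]]]]][][][][][][][][][][][][]]': depth seq [1 2 3 4 5 6 5 4 3 2 1 2 1 2 1 2 1 2 1 2 1 2 1 2 1 2 1 2 1 2 1 2 1 2 1 0]
  -> pairs=18 depth=6 groups=1 -> yes
String 4 '[][][][][[[][]]][[][[[[]]]][[]]][[]]': depth seq [1 0 1 0 1 0 1 0 1 2 3 2 3 2 1 0 1 2 1 2 3 4 5 4 3 2 1 2 3 2 1 0 1 2 1 0]
  -> pairs=18 depth=5 groups=7 -> no
String 5 '[[[]][[]]][[]][][][[]][][][][[]]': depth seq [1 2 3 2 1 2 3 2 1 0 1 2 1 0 1 0 1 0 1 2 1 0 1 0 1 0 1 0 1 2 1 0]
  -> pairs=16 depth=3 groups=9 -> no

Answer: no no yes no no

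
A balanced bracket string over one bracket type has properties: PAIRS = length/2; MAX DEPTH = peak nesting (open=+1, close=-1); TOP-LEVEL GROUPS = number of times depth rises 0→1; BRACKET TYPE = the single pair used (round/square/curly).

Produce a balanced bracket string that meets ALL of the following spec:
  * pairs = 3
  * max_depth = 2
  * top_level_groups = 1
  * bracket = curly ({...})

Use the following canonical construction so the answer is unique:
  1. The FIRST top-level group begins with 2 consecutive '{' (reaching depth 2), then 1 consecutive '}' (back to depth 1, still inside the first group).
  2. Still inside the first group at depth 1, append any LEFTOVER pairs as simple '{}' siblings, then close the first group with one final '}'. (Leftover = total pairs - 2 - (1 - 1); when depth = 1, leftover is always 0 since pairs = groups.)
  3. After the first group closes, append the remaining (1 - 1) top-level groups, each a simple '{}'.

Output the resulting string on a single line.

Answer: {{}{}}

Derivation:
Spec: pairs=3 depth=2 groups=1
Leftover pairs = 3 - 2 - (1-1) = 1
First group: deep chain of depth 2 + 1 sibling pairs
Remaining 0 groups: simple '{}' each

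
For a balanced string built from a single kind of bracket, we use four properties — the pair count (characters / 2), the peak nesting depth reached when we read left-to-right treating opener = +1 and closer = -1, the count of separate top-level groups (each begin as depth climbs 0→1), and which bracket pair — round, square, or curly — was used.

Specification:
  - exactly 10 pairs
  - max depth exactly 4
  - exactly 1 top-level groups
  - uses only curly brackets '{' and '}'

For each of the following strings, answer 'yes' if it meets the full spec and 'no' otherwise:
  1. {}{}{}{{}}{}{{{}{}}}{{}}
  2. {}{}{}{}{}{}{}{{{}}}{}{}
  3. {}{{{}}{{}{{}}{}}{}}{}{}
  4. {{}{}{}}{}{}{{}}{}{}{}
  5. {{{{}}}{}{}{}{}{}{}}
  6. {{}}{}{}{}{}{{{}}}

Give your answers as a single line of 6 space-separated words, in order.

Answer: no no no no yes no

Derivation:
String 1 '{}{}{}{{}}{}{{{}{}}}{{}}': depth seq [1 0 1 0 1 0 1 2 1 0 1 0 1 2 3 2 3 2 1 0 1 2 1 0]
  -> pairs=12 depth=3 groups=7 -> no
String 2 '{}{}{}{}{}{}{}{{{}}}{}{}': depth seq [1 0 1 0 1 0 1 0 1 0 1 0 1 0 1 2 3 2 1 0 1 0 1 0]
  -> pairs=12 depth=3 groups=10 -> no
String 3 '{}{{{}}{{}{{}}{}}{}}{}{}': depth seq [1 0 1 2 3 2 1 2 3 2 3 4 3 2 3 2 1 2 1 0 1 0 1 0]
  -> pairs=12 depth=4 groups=4 -> no
String 4 '{{}{}{}}{}{}{{}}{}{}{}': depth seq [1 2 1 2 1 2 1 0 1 0 1 0 1 2 1 0 1 0 1 0 1 0]
  -> pairs=11 depth=2 groups=7 -> no
String 5 '{{{{}}}{}{}{}{}{}{}}': depth seq [1 2 3 4 3 2 1 2 1 2 1 2 1 2 1 2 1 2 1 0]
  -> pairs=10 depth=4 groups=1 -> yes
String 6 '{{}}{}{}{}{}{{{}}}': depth seq [1 2 1 0 1 0 1 0 1 0 1 0 1 2 3 2 1 0]
  -> pairs=9 depth=3 groups=6 -> no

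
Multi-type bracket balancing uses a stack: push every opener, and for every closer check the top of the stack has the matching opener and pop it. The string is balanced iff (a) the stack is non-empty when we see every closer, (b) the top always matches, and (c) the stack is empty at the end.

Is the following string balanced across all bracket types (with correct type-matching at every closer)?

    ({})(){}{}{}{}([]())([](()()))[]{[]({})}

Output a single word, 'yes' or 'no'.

Answer: yes

Derivation:
pos 0: push '('; stack = (
pos 1: push '{'; stack = ({
pos 2: '}' matches '{'; pop; stack = (
pos 3: ')' matches '('; pop; stack = (empty)
pos 4: push '('; stack = (
pos 5: ')' matches '('; pop; stack = (empty)
pos 6: push '{'; stack = {
pos 7: '}' matches '{'; pop; stack = (empty)
pos 8: push '{'; stack = {
pos 9: '}' matches '{'; pop; stack = (empty)
pos 10: push '{'; stack = {
pos 11: '}' matches '{'; pop; stack = (empty)
pos 12: push '{'; stack = {
pos 13: '}' matches '{'; pop; stack = (empty)
pos 14: push '('; stack = (
pos 15: push '['; stack = ([
pos 16: ']' matches '['; pop; stack = (
pos 17: push '('; stack = ((
pos 18: ')' matches '('; pop; stack = (
pos 19: ')' matches '('; pop; stack = (empty)
pos 20: push '('; stack = (
pos 21: push '['; stack = ([
pos 22: ']' matches '['; pop; stack = (
pos 23: push '('; stack = ((
pos 24: push '('; stack = (((
pos 25: ')' matches '('; pop; stack = ((
pos 26: push '('; stack = (((
pos 27: ')' matches '('; pop; stack = ((
pos 28: ')' matches '('; pop; stack = (
pos 29: ')' matches '('; pop; stack = (empty)
pos 30: push '['; stack = [
pos 31: ']' matches '['; pop; stack = (empty)
pos 32: push '{'; stack = {
pos 33: push '['; stack = {[
pos 34: ']' matches '['; pop; stack = {
pos 35: push '('; stack = {(
pos 36: push '{'; stack = {({
pos 37: '}' matches '{'; pop; stack = {(
pos 38: ')' matches '('; pop; stack = {
pos 39: '}' matches '{'; pop; stack = (empty)
end: stack empty → VALID
Verdict: properly nested → yes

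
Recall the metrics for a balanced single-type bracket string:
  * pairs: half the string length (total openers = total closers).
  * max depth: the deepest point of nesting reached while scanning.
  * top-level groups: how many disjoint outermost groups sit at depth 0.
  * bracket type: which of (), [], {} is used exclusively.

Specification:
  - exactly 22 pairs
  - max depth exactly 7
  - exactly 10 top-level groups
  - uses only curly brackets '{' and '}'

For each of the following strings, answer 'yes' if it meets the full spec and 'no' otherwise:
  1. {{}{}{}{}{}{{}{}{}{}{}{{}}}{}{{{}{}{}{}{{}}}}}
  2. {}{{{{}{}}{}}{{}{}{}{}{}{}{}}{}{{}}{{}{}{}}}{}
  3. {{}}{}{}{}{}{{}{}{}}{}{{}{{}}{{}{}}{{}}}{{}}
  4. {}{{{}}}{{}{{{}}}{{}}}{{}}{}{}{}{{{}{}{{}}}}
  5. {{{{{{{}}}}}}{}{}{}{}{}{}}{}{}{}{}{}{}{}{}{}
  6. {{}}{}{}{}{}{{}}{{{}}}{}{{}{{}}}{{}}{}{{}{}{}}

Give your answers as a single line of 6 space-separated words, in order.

String 1 '{{}{}{}{}{}{{}{}{}{}{}{{}}}{}{{{}{}{}{}{{}}}}}': depth seq [1 2 1 2 1 2 1 2 1 2 1 2 3 2 3 2 3 2 3 2 3 2 3 4 3 2 1 2 1 2 3 4 3 4 3 4 3 4 3 4 5 4 3 2 1 0]
  -> pairs=23 depth=5 groups=1 -> no
String 2 '{}{{{{}{}}{}}{{}{}{}{}{}{}{}}{}{{}}{{}{}{}}}{}': depth seq [1 0 1 2 3 4 3 4 3 2 3 2 1 2 3 2 3 2 3 2 3 2 3 2 3 2 3 2 1 2 1 2 3 2 1 2 3 2 3 2 3 2 1 0 1 0]
  -> pairs=23 depth=4 groups=3 -> no
String 3 '{{}}{}{}{}{}{{}{}{}}{}{{}{{}}{{}{}}{{}}}{{}}': depth seq [1 2 1 0 1 0 1 0 1 0 1 0 1 2 1 2 1 2 1 0 1 0 1 2 1 2 3 2 1 2 3 2 3 2 1 2 3 2 1 0 1 2 1 0]
  -> pairs=22 depth=3 groups=9 -> no
String 4 '{}{{{}}}{{}{{{}}}{{}}}{{}}{}{}{}{{{}{}{{}}}}': depth seq [1 0 1 2 3 2 1 0 1 2 1 2 3 4 3 2 1 2 3 2 1 0 1 2 1 0 1 0 1 0 1 0 1 2 3 2 3 2 3 4 3 2 1 0]
  -> pairs=22 depth=4 groups=8 -> no
String 5 '{{{{{{{}}}}}}{}{}{}{}{}{}}{}{}{}{}{}{}{}{}{}': depth seq [1 2 3 4 5 6 7 6 5 4 3 2 1 2 1 2 1 2 1 2 1 2 1 2 1 0 1 0 1 0 1 0 1 0 1 0 1 0 1 0 1 0 1 0]
  -> pairs=22 depth=7 groups=10 -> yes
String 6 '{{}}{}{}{}{}{{}}{{{}}}{}{{}{{}}}{{}}{}{{}{}{}}': depth seq [1 2 1 0 1 0 1 0 1 0 1 0 1 2 1 0 1 2 3 2 1 0 1 0 1 2 1 2 3 2 1 0 1 2 1 0 1 0 1 2 1 2 1 2 1 0]
  -> pairs=23 depth=3 groups=12 -> no

Answer: no no no no yes no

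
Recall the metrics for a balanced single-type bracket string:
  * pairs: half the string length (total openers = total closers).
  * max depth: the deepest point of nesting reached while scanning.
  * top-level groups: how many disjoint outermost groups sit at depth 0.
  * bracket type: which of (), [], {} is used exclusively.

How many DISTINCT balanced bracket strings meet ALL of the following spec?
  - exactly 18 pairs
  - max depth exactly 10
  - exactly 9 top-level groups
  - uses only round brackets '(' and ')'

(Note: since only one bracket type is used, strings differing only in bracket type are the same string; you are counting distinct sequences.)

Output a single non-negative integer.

Answer: 9

Derivation:
Spec: pairs=18 depth=10 groups=9
Count(depth <= 10) = 1562275
Count(depth <= 9) = 1562266
Count(depth == 10) = 1562275 - 1562266 = 9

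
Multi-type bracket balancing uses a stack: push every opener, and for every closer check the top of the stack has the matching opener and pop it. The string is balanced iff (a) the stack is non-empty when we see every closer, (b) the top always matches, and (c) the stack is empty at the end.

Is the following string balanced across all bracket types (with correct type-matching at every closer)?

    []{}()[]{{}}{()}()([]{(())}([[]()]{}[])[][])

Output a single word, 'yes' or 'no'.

Answer: yes

Derivation:
pos 0: push '['; stack = [
pos 1: ']' matches '['; pop; stack = (empty)
pos 2: push '{'; stack = {
pos 3: '}' matches '{'; pop; stack = (empty)
pos 4: push '('; stack = (
pos 5: ')' matches '('; pop; stack = (empty)
pos 6: push '['; stack = [
pos 7: ']' matches '['; pop; stack = (empty)
pos 8: push '{'; stack = {
pos 9: push '{'; stack = {{
pos 10: '}' matches '{'; pop; stack = {
pos 11: '}' matches '{'; pop; stack = (empty)
pos 12: push '{'; stack = {
pos 13: push '('; stack = {(
pos 14: ')' matches '('; pop; stack = {
pos 15: '}' matches '{'; pop; stack = (empty)
pos 16: push '('; stack = (
pos 17: ')' matches '('; pop; stack = (empty)
pos 18: push '('; stack = (
pos 19: push '['; stack = ([
pos 20: ']' matches '['; pop; stack = (
pos 21: push '{'; stack = ({
pos 22: push '('; stack = ({(
pos 23: push '('; stack = ({((
pos 24: ')' matches '('; pop; stack = ({(
pos 25: ')' matches '('; pop; stack = ({
pos 26: '}' matches '{'; pop; stack = (
pos 27: push '('; stack = ((
pos 28: push '['; stack = (([
pos 29: push '['; stack = (([[
pos 30: ']' matches '['; pop; stack = (([
pos 31: push '('; stack = (([(
pos 32: ')' matches '('; pop; stack = (([
pos 33: ']' matches '['; pop; stack = ((
pos 34: push '{'; stack = (({
pos 35: '}' matches '{'; pop; stack = ((
pos 36: push '['; stack = (([
pos 37: ']' matches '['; pop; stack = ((
pos 38: ')' matches '('; pop; stack = (
pos 39: push '['; stack = ([
pos 40: ']' matches '['; pop; stack = (
pos 41: push '['; stack = ([
pos 42: ']' matches '['; pop; stack = (
pos 43: ')' matches '('; pop; stack = (empty)
end: stack empty → VALID
Verdict: properly nested → yes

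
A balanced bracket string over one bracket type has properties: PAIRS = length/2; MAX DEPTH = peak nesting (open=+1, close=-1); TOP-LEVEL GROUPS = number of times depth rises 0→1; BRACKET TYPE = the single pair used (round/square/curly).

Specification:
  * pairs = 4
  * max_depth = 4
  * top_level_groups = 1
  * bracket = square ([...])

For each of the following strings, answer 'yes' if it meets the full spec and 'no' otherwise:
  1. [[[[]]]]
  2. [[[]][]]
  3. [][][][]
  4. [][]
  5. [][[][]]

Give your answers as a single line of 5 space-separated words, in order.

String 1 '[[[[]]]]': depth seq [1 2 3 4 3 2 1 0]
  -> pairs=4 depth=4 groups=1 -> yes
String 2 '[[[]][]]': depth seq [1 2 3 2 1 2 1 0]
  -> pairs=4 depth=3 groups=1 -> no
String 3 '[][][][]': depth seq [1 0 1 0 1 0 1 0]
  -> pairs=4 depth=1 groups=4 -> no
String 4 '[][]': depth seq [1 0 1 0]
  -> pairs=2 depth=1 groups=2 -> no
String 5 '[][[][]]': depth seq [1 0 1 2 1 2 1 0]
  -> pairs=4 depth=2 groups=2 -> no

Answer: yes no no no no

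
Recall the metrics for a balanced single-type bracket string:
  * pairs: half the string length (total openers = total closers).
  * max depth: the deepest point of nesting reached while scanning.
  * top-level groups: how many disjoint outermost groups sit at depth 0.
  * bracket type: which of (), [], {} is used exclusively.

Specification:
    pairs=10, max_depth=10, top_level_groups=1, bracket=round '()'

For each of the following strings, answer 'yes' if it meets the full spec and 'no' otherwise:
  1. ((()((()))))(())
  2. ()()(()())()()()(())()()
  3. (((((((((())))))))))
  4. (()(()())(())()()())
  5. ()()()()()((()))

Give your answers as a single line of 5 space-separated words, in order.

Answer: no no yes no no

Derivation:
String 1 '((()((()))))(())': depth seq [1 2 3 2 3 4 5 4 3 2 1 0 1 2 1 0]
  -> pairs=8 depth=5 groups=2 -> no
String 2 '()()(()())()()()(())()()': depth seq [1 0 1 0 1 2 1 2 1 0 1 0 1 0 1 0 1 2 1 0 1 0 1 0]
  -> pairs=12 depth=2 groups=9 -> no
String 3 '(((((((((())))))))))': depth seq [1 2 3 4 5 6 7 8 9 10 9 8 7 6 5 4 3 2 1 0]
  -> pairs=10 depth=10 groups=1 -> yes
String 4 '(()(()())(())()()())': depth seq [1 2 1 2 3 2 3 2 1 2 3 2 1 2 1 2 1 2 1 0]
  -> pairs=10 depth=3 groups=1 -> no
String 5 '()()()()()((()))': depth seq [1 0 1 0 1 0 1 0 1 0 1 2 3 2 1 0]
  -> pairs=8 depth=3 groups=6 -> no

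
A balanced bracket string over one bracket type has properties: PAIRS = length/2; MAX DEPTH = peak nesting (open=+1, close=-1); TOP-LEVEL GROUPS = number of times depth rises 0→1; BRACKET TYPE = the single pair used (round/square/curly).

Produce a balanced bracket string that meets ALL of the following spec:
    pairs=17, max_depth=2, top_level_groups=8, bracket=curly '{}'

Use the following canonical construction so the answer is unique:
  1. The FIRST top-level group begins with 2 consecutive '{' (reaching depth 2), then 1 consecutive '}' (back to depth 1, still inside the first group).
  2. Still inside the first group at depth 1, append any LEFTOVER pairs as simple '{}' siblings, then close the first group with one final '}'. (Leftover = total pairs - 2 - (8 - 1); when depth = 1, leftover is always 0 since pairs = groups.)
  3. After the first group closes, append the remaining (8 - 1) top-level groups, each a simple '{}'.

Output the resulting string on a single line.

Answer: {{}{}{}{}{}{}{}{}{}}{}{}{}{}{}{}{}

Derivation:
Spec: pairs=17 depth=2 groups=8
Leftover pairs = 17 - 2 - (8-1) = 8
First group: deep chain of depth 2 + 8 sibling pairs
Remaining 7 groups: simple '{}' each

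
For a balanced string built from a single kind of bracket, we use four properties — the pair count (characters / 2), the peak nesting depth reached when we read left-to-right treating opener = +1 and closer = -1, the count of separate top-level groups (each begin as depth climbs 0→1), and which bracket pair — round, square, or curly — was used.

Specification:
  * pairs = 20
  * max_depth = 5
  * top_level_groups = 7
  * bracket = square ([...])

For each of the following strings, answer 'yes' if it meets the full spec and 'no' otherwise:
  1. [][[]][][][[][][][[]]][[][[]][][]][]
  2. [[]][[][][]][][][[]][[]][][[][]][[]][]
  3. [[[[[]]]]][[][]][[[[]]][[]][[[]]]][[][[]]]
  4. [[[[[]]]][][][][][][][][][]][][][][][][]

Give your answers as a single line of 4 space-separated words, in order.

String 1 '[][[]][][][[][][][[]]][[][[]][][]][]': depth seq [1 0 1 2 1 0 1 0 1 0 1 2 1 2 1 2 1 2 3 2 1 0 1 2 1 2 3 2 1 2 1 2 1 0 1 0]
  -> pairs=18 depth=3 groups=7 -> no
String 2 '[[]][[][][]][][][[]][[]][][[][]][[]][]': depth seq [1 2 1 0 1 2 1 2 1 2 1 0 1 0 1 0 1 2 1 0 1 2 1 0 1 0 1 2 1 2 1 0 1 2 1 0 1 0]
  -> pairs=19 depth=2 groups=10 -> no
String 3 '[[[[[]]]]][[][]][[[[]]][[]][[[]]]][[][[]]]': depth seq [1 2 3 4 5 4 3 2 1 0 1 2 1 2 1 0 1 2 3 4 3 2 1 2 3 2 1 2 3 4 3 2 1 0 1 2 1 2 3 2 1 0]
  -> pairs=21 depth=5 groups=4 -> no
String 4 '[[[[[]]]][][][][][][][][][]][][][][][][]': depth seq [1 2 3 4 5 4 3 2 1 2 1 2 1 2 1 2 1 2 1 2 1 2 1 2 1 2 1 0 1 0 1 0 1 0 1 0 1 0 1 0]
  -> pairs=20 depth=5 groups=7 -> yes

Answer: no no no yes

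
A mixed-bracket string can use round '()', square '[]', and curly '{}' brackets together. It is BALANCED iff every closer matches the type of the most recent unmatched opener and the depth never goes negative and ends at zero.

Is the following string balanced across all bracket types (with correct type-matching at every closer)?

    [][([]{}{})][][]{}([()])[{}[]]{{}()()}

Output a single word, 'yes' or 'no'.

Answer: yes

Derivation:
pos 0: push '['; stack = [
pos 1: ']' matches '['; pop; stack = (empty)
pos 2: push '['; stack = [
pos 3: push '('; stack = [(
pos 4: push '['; stack = [([
pos 5: ']' matches '['; pop; stack = [(
pos 6: push '{'; stack = [({
pos 7: '}' matches '{'; pop; stack = [(
pos 8: push '{'; stack = [({
pos 9: '}' matches '{'; pop; stack = [(
pos 10: ')' matches '('; pop; stack = [
pos 11: ']' matches '['; pop; stack = (empty)
pos 12: push '['; stack = [
pos 13: ']' matches '['; pop; stack = (empty)
pos 14: push '['; stack = [
pos 15: ']' matches '['; pop; stack = (empty)
pos 16: push '{'; stack = {
pos 17: '}' matches '{'; pop; stack = (empty)
pos 18: push '('; stack = (
pos 19: push '['; stack = ([
pos 20: push '('; stack = ([(
pos 21: ')' matches '('; pop; stack = ([
pos 22: ']' matches '['; pop; stack = (
pos 23: ')' matches '('; pop; stack = (empty)
pos 24: push '['; stack = [
pos 25: push '{'; stack = [{
pos 26: '}' matches '{'; pop; stack = [
pos 27: push '['; stack = [[
pos 28: ']' matches '['; pop; stack = [
pos 29: ']' matches '['; pop; stack = (empty)
pos 30: push '{'; stack = {
pos 31: push '{'; stack = {{
pos 32: '}' matches '{'; pop; stack = {
pos 33: push '('; stack = {(
pos 34: ')' matches '('; pop; stack = {
pos 35: push '('; stack = {(
pos 36: ')' matches '('; pop; stack = {
pos 37: '}' matches '{'; pop; stack = (empty)
end: stack empty → VALID
Verdict: properly nested → yes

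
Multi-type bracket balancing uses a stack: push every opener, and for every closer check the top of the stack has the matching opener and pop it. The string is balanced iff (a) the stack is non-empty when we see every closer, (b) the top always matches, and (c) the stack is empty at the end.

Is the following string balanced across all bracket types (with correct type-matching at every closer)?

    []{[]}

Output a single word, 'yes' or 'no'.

pos 0: push '['; stack = [
pos 1: ']' matches '['; pop; stack = (empty)
pos 2: push '{'; stack = {
pos 3: push '['; stack = {[
pos 4: ']' matches '['; pop; stack = {
pos 5: '}' matches '{'; pop; stack = (empty)
end: stack empty → VALID
Verdict: properly nested → yes

Answer: yes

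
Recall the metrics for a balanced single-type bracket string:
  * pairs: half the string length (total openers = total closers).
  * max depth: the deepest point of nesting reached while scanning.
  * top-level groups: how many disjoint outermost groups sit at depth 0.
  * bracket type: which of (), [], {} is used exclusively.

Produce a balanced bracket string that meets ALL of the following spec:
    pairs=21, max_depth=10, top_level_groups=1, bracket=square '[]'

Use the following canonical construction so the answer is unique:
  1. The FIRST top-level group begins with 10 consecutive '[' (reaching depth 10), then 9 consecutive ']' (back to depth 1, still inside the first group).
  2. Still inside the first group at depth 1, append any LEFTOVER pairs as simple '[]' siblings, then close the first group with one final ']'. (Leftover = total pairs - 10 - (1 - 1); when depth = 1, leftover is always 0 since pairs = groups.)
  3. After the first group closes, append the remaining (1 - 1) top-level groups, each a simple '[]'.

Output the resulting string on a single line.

Answer: [[[[[[[[[[]]]]]]]]][][][][][][][][][][][]]

Derivation:
Spec: pairs=21 depth=10 groups=1
Leftover pairs = 21 - 10 - (1-1) = 11
First group: deep chain of depth 10 + 11 sibling pairs
Remaining 0 groups: simple '[]' each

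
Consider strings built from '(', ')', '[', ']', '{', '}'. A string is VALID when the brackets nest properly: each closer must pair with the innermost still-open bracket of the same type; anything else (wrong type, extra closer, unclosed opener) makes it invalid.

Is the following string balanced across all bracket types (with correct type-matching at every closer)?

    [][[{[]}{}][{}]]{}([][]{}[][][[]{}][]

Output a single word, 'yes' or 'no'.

Answer: no

Derivation:
pos 0: push '['; stack = [
pos 1: ']' matches '['; pop; stack = (empty)
pos 2: push '['; stack = [
pos 3: push '['; stack = [[
pos 4: push '{'; stack = [[{
pos 5: push '['; stack = [[{[
pos 6: ']' matches '['; pop; stack = [[{
pos 7: '}' matches '{'; pop; stack = [[
pos 8: push '{'; stack = [[{
pos 9: '}' matches '{'; pop; stack = [[
pos 10: ']' matches '['; pop; stack = [
pos 11: push '['; stack = [[
pos 12: push '{'; stack = [[{
pos 13: '}' matches '{'; pop; stack = [[
pos 14: ']' matches '['; pop; stack = [
pos 15: ']' matches '['; pop; stack = (empty)
pos 16: push '{'; stack = {
pos 17: '}' matches '{'; pop; stack = (empty)
pos 18: push '('; stack = (
pos 19: push '['; stack = ([
pos 20: ']' matches '['; pop; stack = (
pos 21: push '['; stack = ([
pos 22: ']' matches '['; pop; stack = (
pos 23: push '{'; stack = ({
pos 24: '}' matches '{'; pop; stack = (
pos 25: push '['; stack = ([
pos 26: ']' matches '['; pop; stack = (
pos 27: push '['; stack = ([
pos 28: ']' matches '['; pop; stack = (
pos 29: push '['; stack = ([
pos 30: push '['; stack = ([[
pos 31: ']' matches '['; pop; stack = ([
pos 32: push '{'; stack = ([{
pos 33: '}' matches '{'; pop; stack = ([
pos 34: ']' matches '['; pop; stack = (
pos 35: push '['; stack = ([
pos 36: ']' matches '['; pop; stack = (
end: stack still non-empty (() → INVALID
Verdict: unclosed openers at end: ( → no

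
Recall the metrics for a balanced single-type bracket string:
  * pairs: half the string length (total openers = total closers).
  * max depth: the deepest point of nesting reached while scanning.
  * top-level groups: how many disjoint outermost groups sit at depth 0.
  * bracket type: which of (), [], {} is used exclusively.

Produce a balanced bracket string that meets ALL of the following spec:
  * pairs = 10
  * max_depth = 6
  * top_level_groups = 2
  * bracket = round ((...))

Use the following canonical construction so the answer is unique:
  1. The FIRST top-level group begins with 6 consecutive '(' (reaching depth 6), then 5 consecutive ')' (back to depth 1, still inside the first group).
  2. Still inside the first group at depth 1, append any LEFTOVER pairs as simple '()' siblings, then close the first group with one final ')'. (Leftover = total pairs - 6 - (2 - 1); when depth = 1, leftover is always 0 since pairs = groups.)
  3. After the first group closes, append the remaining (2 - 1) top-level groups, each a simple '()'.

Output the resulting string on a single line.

Answer: (((((()))))()()())()

Derivation:
Spec: pairs=10 depth=6 groups=2
Leftover pairs = 10 - 6 - (2-1) = 3
First group: deep chain of depth 6 + 3 sibling pairs
Remaining 1 groups: simple '()' each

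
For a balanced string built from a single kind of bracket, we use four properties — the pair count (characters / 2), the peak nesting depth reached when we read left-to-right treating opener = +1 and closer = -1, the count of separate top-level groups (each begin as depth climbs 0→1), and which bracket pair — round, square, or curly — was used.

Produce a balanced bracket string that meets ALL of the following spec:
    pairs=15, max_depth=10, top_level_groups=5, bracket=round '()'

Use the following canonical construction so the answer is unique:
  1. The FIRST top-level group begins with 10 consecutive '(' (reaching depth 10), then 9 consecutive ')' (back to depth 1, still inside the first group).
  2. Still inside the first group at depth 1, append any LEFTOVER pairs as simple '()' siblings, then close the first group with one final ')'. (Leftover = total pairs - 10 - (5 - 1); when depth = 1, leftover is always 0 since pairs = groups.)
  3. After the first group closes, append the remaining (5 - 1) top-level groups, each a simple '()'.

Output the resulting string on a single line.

Answer: (((((((((()))))))))())()()()()

Derivation:
Spec: pairs=15 depth=10 groups=5
Leftover pairs = 15 - 10 - (5-1) = 1
First group: deep chain of depth 10 + 1 sibling pairs
Remaining 4 groups: simple '()' each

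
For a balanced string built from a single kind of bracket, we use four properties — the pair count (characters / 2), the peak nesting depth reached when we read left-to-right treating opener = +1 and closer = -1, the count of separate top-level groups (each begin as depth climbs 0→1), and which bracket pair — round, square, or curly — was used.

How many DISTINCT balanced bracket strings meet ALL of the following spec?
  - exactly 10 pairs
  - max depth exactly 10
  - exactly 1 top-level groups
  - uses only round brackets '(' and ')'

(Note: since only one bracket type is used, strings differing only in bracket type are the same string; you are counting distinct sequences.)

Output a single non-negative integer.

Spec: pairs=10 depth=10 groups=1
Count(depth <= 10) = 4862
Count(depth <= 9) = 4861
Count(depth == 10) = 4862 - 4861 = 1

Answer: 1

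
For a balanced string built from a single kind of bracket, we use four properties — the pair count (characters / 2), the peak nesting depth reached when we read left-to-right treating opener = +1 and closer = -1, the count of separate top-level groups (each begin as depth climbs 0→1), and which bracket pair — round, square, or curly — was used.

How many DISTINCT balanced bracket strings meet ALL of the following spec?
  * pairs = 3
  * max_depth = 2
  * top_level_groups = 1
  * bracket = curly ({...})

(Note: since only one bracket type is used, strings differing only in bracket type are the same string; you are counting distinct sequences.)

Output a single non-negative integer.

Answer: 1

Derivation:
Spec: pairs=3 depth=2 groups=1
Count(depth <= 2) = 1
Count(depth <= 1) = 0
Count(depth == 2) = 1 - 0 = 1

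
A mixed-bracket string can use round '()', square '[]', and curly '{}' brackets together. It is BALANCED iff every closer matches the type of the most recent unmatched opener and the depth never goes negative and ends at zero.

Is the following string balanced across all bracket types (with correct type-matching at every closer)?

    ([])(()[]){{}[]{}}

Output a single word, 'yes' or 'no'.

pos 0: push '('; stack = (
pos 1: push '['; stack = ([
pos 2: ']' matches '['; pop; stack = (
pos 3: ')' matches '('; pop; stack = (empty)
pos 4: push '('; stack = (
pos 5: push '('; stack = ((
pos 6: ')' matches '('; pop; stack = (
pos 7: push '['; stack = ([
pos 8: ']' matches '['; pop; stack = (
pos 9: ')' matches '('; pop; stack = (empty)
pos 10: push '{'; stack = {
pos 11: push '{'; stack = {{
pos 12: '}' matches '{'; pop; stack = {
pos 13: push '['; stack = {[
pos 14: ']' matches '['; pop; stack = {
pos 15: push '{'; stack = {{
pos 16: '}' matches '{'; pop; stack = {
pos 17: '}' matches '{'; pop; stack = (empty)
end: stack empty → VALID
Verdict: properly nested → yes

Answer: yes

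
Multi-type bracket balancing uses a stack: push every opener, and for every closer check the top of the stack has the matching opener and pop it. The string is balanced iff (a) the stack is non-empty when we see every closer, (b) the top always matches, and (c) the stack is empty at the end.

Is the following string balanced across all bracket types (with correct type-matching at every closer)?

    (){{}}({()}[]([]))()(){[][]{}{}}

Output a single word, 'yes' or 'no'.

pos 0: push '('; stack = (
pos 1: ')' matches '('; pop; stack = (empty)
pos 2: push '{'; stack = {
pos 3: push '{'; stack = {{
pos 4: '}' matches '{'; pop; stack = {
pos 5: '}' matches '{'; pop; stack = (empty)
pos 6: push '('; stack = (
pos 7: push '{'; stack = ({
pos 8: push '('; stack = ({(
pos 9: ')' matches '('; pop; stack = ({
pos 10: '}' matches '{'; pop; stack = (
pos 11: push '['; stack = ([
pos 12: ']' matches '['; pop; stack = (
pos 13: push '('; stack = ((
pos 14: push '['; stack = (([
pos 15: ']' matches '['; pop; stack = ((
pos 16: ')' matches '('; pop; stack = (
pos 17: ')' matches '('; pop; stack = (empty)
pos 18: push '('; stack = (
pos 19: ')' matches '('; pop; stack = (empty)
pos 20: push '('; stack = (
pos 21: ')' matches '('; pop; stack = (empty)
pos 22: push '{'; stack = {
pos 23: push '['; stack = {[
pos 24: ']' matches '['; pop; stack = {
pos 25: push '['; stack = {[
pos 26: ']' matches '['; pop; stack = {
pos 27: push '{'; stack = {{
pos 28: '}' matches '{'; pop; stack = {
pos 29: push '{'; stack = {{
pos 30: '}' matches '{'; pop; stack = {
pos 31: '}' matches '{'; pop; stack = (empty)
end: stack empty → VALID
Verdict: properly nested → yes

Answer: yes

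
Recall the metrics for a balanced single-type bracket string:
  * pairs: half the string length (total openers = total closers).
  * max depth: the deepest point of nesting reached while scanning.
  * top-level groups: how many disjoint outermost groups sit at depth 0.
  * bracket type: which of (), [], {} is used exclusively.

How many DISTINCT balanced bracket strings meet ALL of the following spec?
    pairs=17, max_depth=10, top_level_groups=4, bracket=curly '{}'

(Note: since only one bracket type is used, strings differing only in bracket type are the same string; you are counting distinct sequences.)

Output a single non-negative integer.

Answer: 55912

Derivation:
Spec: pairs=17 depth=10 groups=4
Count(depth <= 10) = 15956496
Count(depth <= 9) = 15900584
Count(depth == 10) = 15956496 - 15900584 = 55912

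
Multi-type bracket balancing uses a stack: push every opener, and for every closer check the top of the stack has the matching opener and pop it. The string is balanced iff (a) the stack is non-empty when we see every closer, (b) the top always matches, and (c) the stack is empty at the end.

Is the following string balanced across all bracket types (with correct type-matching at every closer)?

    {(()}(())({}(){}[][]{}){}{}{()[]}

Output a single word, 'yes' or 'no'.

pos 0: push '{'; stack = {
pos 1: push '('; stack = {(
pos 2: push '('; stack = {((
pos 3: ')' matches '('; pop; stack = {(
pos 4: saw closer '}' but top of stack is '(' (expected ')') → INVALID
Verdict: type mismatch at position 4: '}' closes '(' → no

Answer: no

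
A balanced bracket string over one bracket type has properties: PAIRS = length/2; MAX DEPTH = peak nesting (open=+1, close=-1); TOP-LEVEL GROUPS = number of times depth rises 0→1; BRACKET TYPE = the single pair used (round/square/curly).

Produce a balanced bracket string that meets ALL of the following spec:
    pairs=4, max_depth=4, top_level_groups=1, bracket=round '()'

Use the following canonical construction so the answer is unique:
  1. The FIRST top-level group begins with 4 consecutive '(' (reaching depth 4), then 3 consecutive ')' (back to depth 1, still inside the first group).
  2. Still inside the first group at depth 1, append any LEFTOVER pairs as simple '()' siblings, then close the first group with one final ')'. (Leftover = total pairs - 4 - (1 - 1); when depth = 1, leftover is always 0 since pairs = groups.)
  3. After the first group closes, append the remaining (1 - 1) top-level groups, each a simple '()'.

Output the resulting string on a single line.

Answer: (((())))

Derivation:
Spec: pairs=4 depth=4 groups=1
Leftover pairs = 4 - 4 - (1-1) = 0
First group: deep chain of depth 4 + 0 sibling pairs
Remaining 0 groups: simple '()' each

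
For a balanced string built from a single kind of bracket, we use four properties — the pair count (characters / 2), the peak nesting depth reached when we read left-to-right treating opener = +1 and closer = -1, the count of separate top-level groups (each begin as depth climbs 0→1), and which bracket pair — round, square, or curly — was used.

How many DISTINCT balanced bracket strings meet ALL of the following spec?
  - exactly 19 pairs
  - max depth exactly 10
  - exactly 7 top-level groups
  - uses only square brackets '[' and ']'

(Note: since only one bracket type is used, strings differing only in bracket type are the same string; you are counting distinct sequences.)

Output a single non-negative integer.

Answer: 19908

Derivation:
Spec: pairs=19 depth=10 groups=7
Count(depth <= 10) = 31863293
Count(depth <= 9) = 31843385
Count(depth == 10) = 31863293 - 31843385 = 19908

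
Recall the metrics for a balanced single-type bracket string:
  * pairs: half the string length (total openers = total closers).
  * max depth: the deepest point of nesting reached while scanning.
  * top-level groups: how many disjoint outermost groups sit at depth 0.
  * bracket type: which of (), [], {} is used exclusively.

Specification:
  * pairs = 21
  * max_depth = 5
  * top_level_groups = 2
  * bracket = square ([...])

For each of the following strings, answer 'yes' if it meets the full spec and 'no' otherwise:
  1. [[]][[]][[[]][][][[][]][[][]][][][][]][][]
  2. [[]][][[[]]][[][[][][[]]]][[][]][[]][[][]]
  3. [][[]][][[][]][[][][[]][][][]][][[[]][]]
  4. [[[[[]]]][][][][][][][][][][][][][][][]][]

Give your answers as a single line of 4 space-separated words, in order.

String 1 '[[]][[]][[[]][][][[][]][[][]][][][][]][][]': depth seq [1 2 1 0 1 2 1 0 1 2 3 2 1 2 1 2 1 2 3 2 3 2 1 2 3 2 3 2 1 2 1 2 1 2 1 2 1 0 1 0 1 0]
  -> pairs=21 depth=3 groups=5 -> no
String 2 '[[]][][[[]]][[][[][][[]]]][[][]][[]][[][]]': depth seq [1 2 1 0 1 0 1 2 3 2 1 0 1 2 1 2 3 2 3 2 3 4 3 2 1 0 1 2 1 2 1 0 1 2 1 0 1 2 1 2 1 0]
  -> pairs=21 depth=4 groups=7 -> no
String 3 '[][[]][][[][]][[][][[]][][][]][][[[]][]]': depth seq [1 0 1 2 1 0 1 0 1 2 1 2 1 0 1 2 1 2 1 2 3 2 1 2 1 2 1 2 1 0 1 0 1 2 3 2 1 2 1 0]
  -> pairs=20 depth=3 groups=7 -> no
String 4 '[[[[[]]]][][][][][][][][][][][][][][][]][]': depth seq [1 2 3 4 5 4 3 2 1 2 1 2 1 2 1 2 1 2 1 2 1 2 1 2 1 2 1 2 1 2 1 2 1 2 1 2 1 2 1 0 1 0]
  -> pairs=21 depth=5 groups=2 -> yes

Answer: no no no yes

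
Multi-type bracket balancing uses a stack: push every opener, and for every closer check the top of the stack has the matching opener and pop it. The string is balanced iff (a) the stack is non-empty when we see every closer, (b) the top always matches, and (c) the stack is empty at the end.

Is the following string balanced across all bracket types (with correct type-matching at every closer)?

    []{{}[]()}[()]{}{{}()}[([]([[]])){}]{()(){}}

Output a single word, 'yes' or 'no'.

pos 0: push '['; stack = [
pos 1: ']' matches '['; pop; stack = (empty)
pos 2: push '{'; stack = {
pos 3: push '{'; stack = {{
pos 4: '}' matches '{'; pop; stack = {
pos 5: push '['; stack = {[
pos 6: ']' matches '['; pop; stack = {
pos 7: push '('; stack = {(
pos 8: ')' matches '('; pop; stack = {
pos 9: '}' matches '{'; pop; stack = (empty)
pos 10: push '['; stack = [
pos 11: push '('; stack = [(
pos 12: ')' matches '('; pop; stack = [
pos 13: ']' matches '['; pop; stack = (empty)
pos 14: push '{'; stack = {
pos 15: '}' matches '{'; pop; stack = (empty)
pos 16: push '{'; stack = {
pos 17: push '{'; stack = {{
pos 18: '}' matches '{'; pop; stack = {
pos 19: push '('; stack = {(
pos 20: ')' matches '('; pop; stack = {
pos 21: '}' matches '{'; pop; stack = (empty)
pos 22: push '['; stack = [
pos 23: push '('; stack = [(
pos 24: push '['; stack = [([
pos 25: ']' matches '['; pop; stack = [(
pos 26: push '('; stack = [((
pos 27: push '['; stack = [(([
pos 28: push '['; stack = [(([[
pos 29: ']' matches '['; pop; stack = [(([
pos 30: ']' matches '['; pop; stack = [((
pos 31: ')' matches '('; pop; stack = [(
pos 32: ')' matches '('; pop; stack = [
pos 33: push '{'; stack = [{
pos 34: '}' matches '{'; pop; stack = [
pos 35: ']' matches '['; pop; stack = (empty)
pos 36: push '{'; stack = {
pos 37: push '('; stack = {(
pos 38: ')' matches '('; pop; stack = {
pos 39: push '('; stack = {(
pos 40: ')' matches '('; pop; stack = {
pos 41: push '{'; stack = {{
pos 42: '}' matches '{'; pop; stack = {
pos 43: '}' matches '{'; pop; stack = (empty)
end: stack empty → VALID
Verdict: properly nested → yes

Answer: yes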